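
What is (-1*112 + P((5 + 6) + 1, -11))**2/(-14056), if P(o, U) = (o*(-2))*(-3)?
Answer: -200/1757 ≈ -0.11383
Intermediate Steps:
P(o, U) = 6*o (P(o, U) = -2*o*(-3) = 6*o)
(-1*112 + P((5 + 6) + 1, -11))**2/(-14056) = (-1*112 + 6*((5 + 6) + 1))**2/(-14056) = (-112 + 6*(11 + 1))**2*(-1/14056) = (-112 + 6*12)**2*(-1/14056) = (-112 + 72)**2*(-1/14056) = (-40)**2*(-1/14056) = 1600*(-1/14056) = -200/1757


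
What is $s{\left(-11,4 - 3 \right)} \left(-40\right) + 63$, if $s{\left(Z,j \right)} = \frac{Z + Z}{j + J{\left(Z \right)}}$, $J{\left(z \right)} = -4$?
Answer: $- \frac{691}{3} \approx -230.33$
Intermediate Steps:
$s{\left(Z,j \right)} = \frac{2 Z}{-4 + j}$ ($s{\left(Z,j \right)} = \frac{Z + Z}{j - 4} = \frac{2 Z}{-4 + j}$)
$s{\left(-11,4 - 3 \right)} \left(-40\right) + 63 = 2 \left(-11\right) \frac{1}{-4 + \left(4 - 3\right)} \left(-40\right) + 63 = 2 \left(-11\right) \frac{1}{-4 + 1} \left(-40\right) + 63 = 2 \left(-11\right) \frac{1}{-3} \left(-40\right) + 63 = 2 \left(-11\right) \left(- \frac{1}{3}\right) \left(-40\right) + 63 = \frac{22}{3} \left(-40\right) + 63 = - \frac{880}{3} + 63 = - \frac{691}{3}$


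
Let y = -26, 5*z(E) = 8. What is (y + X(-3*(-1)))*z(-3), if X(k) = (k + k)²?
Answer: 16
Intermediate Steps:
z(E) = 8/5 (z(E) = (⅕)*8 = 8/5)
X(k) = 4*k² (X(k) = (2*k)² = 4*k²)
(y + X(-3*(-1)))*z(-3) = (-26 + 4*(-3*(-1))²)*(8/5) = (-26 + 4*3²)*(8/5) = (-26 + 4*9)*(8/5) = (-26 + 36)*(8/5) = 10*(8/5) = 16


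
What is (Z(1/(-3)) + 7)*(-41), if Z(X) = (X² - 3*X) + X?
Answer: -2870/9 ≈ -318.89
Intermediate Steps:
Z(X) = X² - 2*X
(Z(1/(-3)) + 7)*(-41) = ((-2 + 1/(-3))/(-3) + 7)*(-41) = (-(-2 - ⅓)/3 + 7)*(-41) = (-⅓*(-7/3) + 7)*(-41) = (7/9 + 7)*(-41) = (70/9)*(-41) = -2870/9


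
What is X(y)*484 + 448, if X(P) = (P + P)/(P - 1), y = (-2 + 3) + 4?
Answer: 1658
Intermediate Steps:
y = 5 (y = 1 + 4 = 5)
X(P) = 2*P/(-1 + P) (X(P) = (2*P)/(-1 + P) = 2*P/(-1 + P))
X(y)*484 + 448 = (2*5/(-1 + 5))*484 + 448 = (2*5/4)*484 + 448 = (2*5*(1/4))*484 + 448 = (5/2)*484 + 448 = 1210 + 448 = 1658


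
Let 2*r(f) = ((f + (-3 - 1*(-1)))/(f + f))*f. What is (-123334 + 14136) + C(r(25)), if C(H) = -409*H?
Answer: -446199/4 ≈ -1.1155e+5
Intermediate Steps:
r(f) = -½ + f/4 (r(f) = (((f + (-3 - 1*(-1)))/(f + f))*f)/2 = (((f + (-3 + 1))/((2*f)))*f)/2 = (((f - 2)*(1/(2*f)))*f)/2 = (((-2 + f)*(1/(2*f)))*f)/2 = (((-2 + f)/(2*f))*f)/2 = (-1 + f/2)/2 = -½ + f/4)
(-123334 + 14136) + C(r(25)) = (-123334 + 14136) - 409*(-½ + (¼)*25) = -109198 - 409*(-½ + 25/4) = -109198 - 409*23/4 = -109198 - 9407/4 = -446199/4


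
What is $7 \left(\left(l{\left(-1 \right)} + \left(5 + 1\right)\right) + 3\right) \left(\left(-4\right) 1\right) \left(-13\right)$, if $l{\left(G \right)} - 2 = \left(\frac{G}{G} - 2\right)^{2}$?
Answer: $4368$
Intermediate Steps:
$l{\left(G \right)} = 3$ ($l{\left(G \right)} = 2 + \left(\frac{G}{G} - 2\right)^{2} = 2 + \left(1 - 2\right)^{2} = 2 + \left(-1\right)^{2} = 2 + 1 = 3$)
$7 \left(\left(l{\left(-1 \right)} + \left(5 + 1\right)\right) + 3\right) \left(\left(-4\right) 1\right) \left(-13\right) = 7 \left(\left(3 + \left(5 + 1\right)\right) + 3\right) \left(\left(-4\right) 1\right) \left(-13\right) = 7 \left(\left(3 + 6\right) + 3\right) \left(-4\right) \left(-13\right) = 7 \left(9 + 3\right) \left(-4\right) \left(-13\right) = 7 \cdot 12 \left(-4\right) \left(-13\right) = 84 \left(-4\right) \left(-13\right) = \left(-336\right) \left(-13\right) = 4368$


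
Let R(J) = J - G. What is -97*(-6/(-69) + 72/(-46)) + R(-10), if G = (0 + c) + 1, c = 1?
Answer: 3022/23 ≈ 131.39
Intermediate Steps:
G = 2 (G = (0 + 1) + 1 = 1 + 1 = 2)
R(J) = -2 + J (R(J) = J - 1*2 = J - 2 = -2 + J)
-97*(-6/(-69) + 72/(-46)) + R(-10) = -97*(-6/(-69) + 72/(-46)) + (-2 - 10) = -97*(-6*(-1/69) + 72*(-1/46)) - 12 = -97*(2/23 - 36/23) - 12 = -97*(-34/23) - 12 = 3298/23 - 12 = 3022/23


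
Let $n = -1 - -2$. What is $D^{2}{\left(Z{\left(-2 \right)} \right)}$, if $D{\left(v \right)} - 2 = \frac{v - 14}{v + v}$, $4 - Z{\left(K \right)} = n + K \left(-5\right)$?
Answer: $\frac{49}{4} \approx 12.25$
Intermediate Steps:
$n = 1$ ($n = -1 + 2 = 1$)
$Z{\left(K \right)} = 3 + 5 K$ ($Z{\left(K \right)} = 4 - \left(1 + K \left(-5\right)\right) = 4 - \left(1 - 5 K\right) = 4 + \left(-1 + 5 K\right) = 3 + 5 K$)
$D{\left(v \right)} = 2 + \frac{-14 + v}{2 v}$ ($D{\left(v \right)} = 2 + \frac{v - 14}{v + v} = 2 + \frac{-14 + v}{2 v}$)
$D^{2}{\left(Z{\left(-2 \right)} \right)} = \left(\frac{5}{2} - \frac{7}{3 + 5 \left(-2\right)}\right)^{2} = \left(\frac{5}{2} - \frac{7}{3 - 10}\right)^{2} = \left(\frac{5}{2} - \frac{7}{-7}\right)^{2} = \left(\frac{5}{2} - -1\right)^{2} = \left(\frac{5}{2} + 1\right)^{2} = \left(\frac{7}{2}\right)^{2} = \frac{49}{4}$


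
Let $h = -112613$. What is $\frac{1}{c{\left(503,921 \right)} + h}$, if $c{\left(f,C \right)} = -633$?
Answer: $- \frac{1}{113246} \approx -8.8303 \cdot 10^{-6}$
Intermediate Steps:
$\frac{1}{c{\left(503,921 \right)} + h} = \frac{1}{-633 - 112613} = \frac{1}{-113246} = - \frac{1}{113246}$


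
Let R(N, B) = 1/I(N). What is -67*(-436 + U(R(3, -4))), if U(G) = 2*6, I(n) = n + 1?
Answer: 28408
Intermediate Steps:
I(n) = 1 + n
R(N, B) = 1/(1 + N)
U(G) = 12
-67*(-436 + U(R(3, -4))) = -67*(-436 + 12) = -67*(-424) = 28408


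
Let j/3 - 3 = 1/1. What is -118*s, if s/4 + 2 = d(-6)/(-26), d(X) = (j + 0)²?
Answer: 46256/13 ≈ 3558.2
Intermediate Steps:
j = 12 (j = 9 + 3/1 = 9 + 3*1 = 9 + 3 = 12)
d(X) = 144 (d(X) = (12 + 0)² = 12² = 144)
s = -392/13 (s = -8 + 4*(144/(-26)) = -8 + 4*(144*(-1/26)) = -8 + 4*(-72/13) = -8 - 288/13 = -392/13 ≈ -30.154)
-118*s = -118*(-392/13) = 46256/13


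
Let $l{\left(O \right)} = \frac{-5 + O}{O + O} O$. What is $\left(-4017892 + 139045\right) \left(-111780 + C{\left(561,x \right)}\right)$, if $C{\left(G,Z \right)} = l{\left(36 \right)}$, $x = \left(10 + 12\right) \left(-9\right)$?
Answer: $\frac{867034791063}{2} \approx 4.3352 \cdot 10^{11}$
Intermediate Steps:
$x = -198$ ($x = 22 \left(-9\right) = -198$)
$l{\left(O \right)} = - \frac{5}{2} + \frac{O}{2}$ ($l{\left(O \right)} = \frac{-5 + O}{2 O} O = - \frac{5}{2} + \frac{O}{2}$)
$C{\left(G,Z \right)} = \frac{31}{2}$ ($C{\left(G,Z \right)} = - \frac{5}{2} + \frac{1}{2} \cdot 36 = - \frac{5}{2} + 18 = \frac{31}{2}$)
$\left(-4017892 + 139045\right) \left(-111780 + C{\left(561,x \right)}\right) = \left(-4017892 + 139045\right) \left(-111780 + \frac{31}{2}\right) = \left(-3878847\right) \left(- \frac{223529}{2}\right) = \frac{867034791063}{2}$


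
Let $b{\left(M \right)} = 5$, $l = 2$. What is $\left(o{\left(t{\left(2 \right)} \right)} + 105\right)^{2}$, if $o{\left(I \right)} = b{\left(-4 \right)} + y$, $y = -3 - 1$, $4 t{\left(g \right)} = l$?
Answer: $11236$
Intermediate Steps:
$t{\left(g \right)} = \frac{1}{2}$ ($t{\left(g \right)} = \frac{1}{4} \cdot 2 = \frac{1}{2}$)
$y = -4$ ($y = -3 - 1 = -4$)
$o{\left(I \right)} = 1$ ($o{\left(I \right)} = 5 - 4 = 1$)
$\left(o{\left(t{\left(2 \right)} \right)} + 105\right)^{2} = \left(1 + 105\right)^{2} = 106^{2} = 11236$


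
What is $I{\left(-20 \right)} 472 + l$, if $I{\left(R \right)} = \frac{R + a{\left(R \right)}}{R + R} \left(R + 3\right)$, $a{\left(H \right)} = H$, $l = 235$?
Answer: $-7789$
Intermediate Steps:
$I{\left(R \right)} = 3 + R$ ($I{\left(R \right)} = \frac{R + R}{R + R} \left(R + 3\right) = \frac{2 R}{2 R} \left(3 + R\right) = 2 R \frac{1}{2 R} \left(3 + R\right) = 1 \left(3 + R\right) = 3 + R$)
$I{\left(-20 \right)} 472 + l = \left(3 - 20\right) 472 + 235 = \left(-17\right) 472 + 235 = -8024 + 235 = -7789$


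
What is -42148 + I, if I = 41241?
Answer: -907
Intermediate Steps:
-42148 + I = -42148 + 41241 = -907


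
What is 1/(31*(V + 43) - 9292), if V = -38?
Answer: -1/9137 ≈ -0.00010945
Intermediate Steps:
1/(31*(V + 43) - 9292) = 1/(31*(-38 + 43) - 9292) = 1/(31*5 - 9292) = 1/(155 - 9292) = 1/(-9137) = -1/9137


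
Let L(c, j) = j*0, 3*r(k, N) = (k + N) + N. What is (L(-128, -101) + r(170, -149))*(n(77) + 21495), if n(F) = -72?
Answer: -914048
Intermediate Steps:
r(k, N) = k/3 + 2*N/3 (r(k, N) = ((k + N) + N)/3 = ((N + k) + N)/3 = (k + 2*N)/3 = k/3 + 2*N/3)
L(c, j) = 0
(L(-128, -101) + r(170, -149))*(n(77) + 21495) = (0 + ((⅓)*170 + (⅔)*(-149)))*(-72 + 21495) = (0 + (170/3 - 298/3))*21423 = (0 - 128/3)*21423 = -128/3*21423 = -914048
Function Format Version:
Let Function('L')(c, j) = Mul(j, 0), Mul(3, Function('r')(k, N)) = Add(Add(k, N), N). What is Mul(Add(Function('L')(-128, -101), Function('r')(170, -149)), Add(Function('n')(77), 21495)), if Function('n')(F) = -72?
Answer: -914048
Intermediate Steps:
Function('r')(k, N) = Add(Mul(Rational(1, 3), k), Mul(Rational(2, 3), N)) (Function('r')(k, N) = Mul(Rational(1, 3), Add(Add(k, N), N)) = Mul(Rational(1, 3), Add(Add(N, k), N)) = Mul(Rational(1, 3), Add(k, Mul(2, N))) = Add(Mul(Rational(1, 3), k), Mul(Rational(2, 3), N)))
Function('L')(c, j) = 0
Mul(Add(Function('L')(-128, -101), Function('r')(170, -149)), Add(Function('n')(77), 21495)) = Mul(Add(0, Add(Mul(Rational(1, 3), 170), Mul(Rational(2, 3), -149))), Add(-72, 21495)) = Mul(Add(0, Add(Rational(170, 3), Rational(-298, 3))), 21423) = Mul(Add(0, Rational(-128, 3)), 21423) = Mul(Rational(-128, 3), 21423) = -914048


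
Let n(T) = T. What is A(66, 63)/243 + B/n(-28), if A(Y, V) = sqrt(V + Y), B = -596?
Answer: 149/7 + sqrt(129)/243 ≈ 21.332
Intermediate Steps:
A(66, 63)/243 + B/n(-28) = sqrt(63 + 66)/243 - 596/(-28) = sqrt(129)*(1/243) - 596*(-1/28) = sqrt(129)/243 + 149/7 = 149/7 + sqrt(129)/243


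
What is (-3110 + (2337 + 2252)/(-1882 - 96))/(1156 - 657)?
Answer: -6156169/987022 ≈ -6.2371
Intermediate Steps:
(-3110 + (2337 + 2252)/(-1882 - 96))/(1156 - 657) = (-3110 + 4589/(-1978))/499 = (-3110 + 4589*(-1/1978))*(1/499) = (-3110 - 4589/1978)*(1/499) = -6156169/1978*1/499 = -6156169/987022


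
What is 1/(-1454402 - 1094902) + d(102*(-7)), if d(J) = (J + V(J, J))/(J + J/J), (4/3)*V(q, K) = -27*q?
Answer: -35038909541/1817653752 ≈ -19.277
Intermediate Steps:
V(q, K) = -81*q/4 (V(q, K) = 3*(-27*q)/4 = -81*q/4)
d(J) = -77*J/(4*(1 + J)) (d(J) = (J - 81*J/4)/(J + J/J) = (-77*J/4)/(J + 1) = (-77*J/4)/(1 + J) = -77*J/(4*(1 + J)))
1/(-1454402 - 1094902) + d(102*(-7)) = 1/(-1454402 - 1094902) - 77*102*(-7)/(4 + 4*(102*(-7))) = 1/(-2549304) - 77*(-714)/(4 + 4*(-714)) = -1/2549304 - 77*(-714)/(4 - 2856) = -1/2549304 - 77*(-714)/(-2852) = -1/2549304 - 77*(-714)*(-1/2852) = -1/2549304 - 27489/1426 = -35038909541/1817653752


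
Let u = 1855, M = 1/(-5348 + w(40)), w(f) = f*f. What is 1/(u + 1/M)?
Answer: -1/1893 ≈ -0.00052826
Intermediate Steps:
w(f) = f²
M = -1/3748 (M = 1/(-5348 + 40²) = 1/(-5348 + 1600) = 1/(-3748) = -1/3748 ≈ -0.00026681)
1/(u + 1/M) = 1/(1855 + 1/(-1/3748)) = 1/(1855 - 3748) = 1/(-1893) = -1/1893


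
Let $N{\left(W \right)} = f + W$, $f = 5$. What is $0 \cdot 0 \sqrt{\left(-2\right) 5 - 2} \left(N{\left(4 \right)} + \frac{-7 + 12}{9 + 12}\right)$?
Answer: $0$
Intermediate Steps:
$N{\left(W \right)} = 5 + W$
$0 \cdot 0 \sqrt{\left(-2\right) 5 - 2} \left(N{\left(4 \right)} + \frac{-7 + 12}{9 + 12}\right) = 0 \cdot 0 \sqrt{\left(-2\right) 5 - 2} \left(\left(5 + 4\right) + \frac{-7 + 12}{9 + 12}\right) = 0 \sqrt{-10 - 2} \left(9 + \frac{5}{21}\right) = 0 \sqrt{-12} \left(9 + 5 \cdot \frac{1}{21}\right) = 0 \cdot 2 i \sqrt{3} \left(9 + \frac{5}{21}\right) = 0 \cdot \frac{194}{21} = 0$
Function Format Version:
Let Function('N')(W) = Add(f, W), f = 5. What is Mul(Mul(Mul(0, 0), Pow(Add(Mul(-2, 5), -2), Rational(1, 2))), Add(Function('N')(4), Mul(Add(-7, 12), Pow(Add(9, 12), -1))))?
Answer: 0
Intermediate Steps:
Function('N')(W) = Add(5, W)
Mul(Mul(Mul(0, 0), Pow(Add(Mul(-2, 5), -2), Rational(1, 2))), Add(Function('N')(4), Mul(Add(-7, 12), Pow(Add(9, 12), -1)))) = Mul(Mul(Mul(0, 0), Pow(Add(Mul(-2, 5), -2), Rational(1, 2))), Add(Add(5, 4), Mul(Add(-7, 12), Pow(Add(9, 12), -1)))) = Mul(Mul(0, Pow(Add(-10, -2), Rational(1, 2))), Add(9, Mul(5, Pow(21, -1)))) = Mul(Mul(0, Pow(-12, Rational(1, 2))), Add(9, Mul(5, Rational(1, 21)))) = Mul(Mul(0, Mul(2, I, Pow(3, Rational(1, 2)))), Add(9, Rational(5, 21))) = Mul(0, Rational(194, 21)) = 0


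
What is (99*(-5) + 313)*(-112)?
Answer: 20384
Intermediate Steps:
(99*(-5) + 313)*(-112) = (-495 + 313)*(-112) = -182*(-112) = 20384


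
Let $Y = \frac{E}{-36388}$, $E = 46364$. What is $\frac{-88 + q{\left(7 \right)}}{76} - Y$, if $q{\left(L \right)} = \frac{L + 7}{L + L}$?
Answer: $\frac{89477}{691372} \approx 0.12942$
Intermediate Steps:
$q{\left(L \right)} = \frac{7 + L}{2 L}$
$Y = - \frac{11591}{9097}$ ($Y = \frac{46364}{-36388} = 46364 \left(- \frac{1}{36388}\right) = - \frac{11591}{9097} \approx -1.2742$)
$\frac{-88 + q{\left(7 \right)}}{76} - Y = \frac{-88 + \frac{7 + 7}{2 \cdot 7}}{76} - - \frac{11591}{9097} = \frac{-88 + \frac{1}{2} \cdot \frac{1}{7} \cdot 14}{76} + \frac{11591}{9097} = \frac{-88 + 1}{76} + \frac{11591}{9097} = \frac{1}{76} \left(-87\right) + \frac{11591}{9097} = - \frac{87}{76} + \frac{11591}{9097} = \frac{89477}{691372}$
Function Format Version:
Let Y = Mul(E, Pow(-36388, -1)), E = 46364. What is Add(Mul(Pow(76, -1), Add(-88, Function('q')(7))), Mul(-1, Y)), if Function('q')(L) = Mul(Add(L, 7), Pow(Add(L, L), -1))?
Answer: Rational(89477, 691372) ≈ 0.12942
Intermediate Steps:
Function('q')(L) = Mul(Rational(1, 2), Pow(L, -1), Add(7, L)) (Function('q')(L) = Mul(Add(7, L), Pow(Mul(2, L), -1)) = Mul(Add(7, L), Mul(Rational(1, 2), Pow(L, -1))) = Mul(Rational(1, 2), Pow(L, -1), Add(7, L)))
Y = Rational(-11591, 9097) (Y = Mul(46364, Pow(-36388, -1)) = Mul(46364, Rational(-1, 36388)) = Rational(-11591, 9097) ≈ -1.2742)
Add(Mul(Pow(76, -1), Add(-88, Function('q')(7))), Mul(-1, Y)) = Add(Mul(Pow(76, -1), Add(-88, Mul(Rational(1, 2), Pow(7, -1), Add(7, 7)))), Mul(-1, Rational(-11591, 9097))) = Add(Mul(Rational(1, 76), Add(-88, Mul(Rational(1, 2), Rational(1, 7), 14))), Rational(11591, 9097)) = Add(Mul(Rational(1, 76), Add(-88, 1)), Rational(11591, 9097)) = Add(Mul(Rational(1, 76), -87), Rational(11591, 9097)) = Add(Rational(-87, 76), Rational(11591, 9097)) = Rational(89477, 691372)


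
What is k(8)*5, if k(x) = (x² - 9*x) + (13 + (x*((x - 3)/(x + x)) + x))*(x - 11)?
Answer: -785/2 ≈ -392.50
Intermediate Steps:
k(x) = x² - 9*x + (-11 + x)*(23/2 + 3*x/2) (k(x) = (x² - 9*x) + (13 + (x*((-3 + x)/((2*x))) + x))*(-11 + x) = (x² - 9*x) + (13 + (x*((-3 + x)*(1/(2*x))) + x))*(-11 + x) = (x² - 9*x) + (13 + (x*((-3 + x)/(2*x)) + x))*(-11 + x) = (x² - 9*x) + (13 + ((-3/2 + x/2) + x))*(-11 + x) = (x² - 9*x) + (13 + (-3/2 + 3*x/2))*(-11 + x) = (x² - 9*x) + (23/2 + 3*x/2)*(-11 + x) = (x² - 9*x) + (-11 + x)*(23/2 + 3*x/2) = x² - 9*x + (-11 + x)*(23/2 + 3*x/2))
k(8)*5 = (-253/2 - 14*8 + (5/2)*8²)*5 = (-253/2 - 112 + (5/2)*64)*5 = (-253/2 - 112 + 160)*5 = -157/2*5 = -785/2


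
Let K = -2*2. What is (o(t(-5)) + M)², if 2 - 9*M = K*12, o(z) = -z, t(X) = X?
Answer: 9025/81 ≈ 111.42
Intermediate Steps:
K = -4
M = 50/9 (M = 2/9 - (-4)*12/9 = 2/9 - ⅑*(-48) = 2/9 + 16/3 = 50/9 ≈ 5.5556)
(o(t(-5)) + M)² = (-1*(-5) + 50/9)² = (5 + 50/9)² = (95/9)² = 9025/81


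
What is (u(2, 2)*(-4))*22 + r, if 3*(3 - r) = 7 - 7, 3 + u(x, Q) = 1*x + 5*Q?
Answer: -789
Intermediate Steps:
u(x, Q) = -3 + x + 5*Q (u(x, Q) = -3 + (1*x + 5*Q) = -3 + (x + 5*Q) = -3 + x + 5*Q)
r = 3 (r = 3 - (7 - 7)/3 = 3 - 1/3*0 = 3 + 0 = 3)
(u(2, 2)*(-4))*22 + r = ((-3 + 2 + 5*2)*(-4))*22 + 3 = ((-3 + 2 + 10)*(-4))*22 + 3 = (9*(-4))*22 + 3 = -36*22 + 3 = -792 + 3 = -789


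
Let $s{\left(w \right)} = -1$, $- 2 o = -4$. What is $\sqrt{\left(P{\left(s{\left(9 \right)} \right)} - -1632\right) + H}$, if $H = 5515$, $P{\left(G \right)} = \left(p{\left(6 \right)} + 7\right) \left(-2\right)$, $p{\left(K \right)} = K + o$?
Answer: $\sqrt{7117} \approx 84.362$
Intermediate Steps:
$o = 2$ ($o = \left(- \frac{1}{2}\right) \left(-4\right) = 2$)
$p{\left(K \right)} = 2 + K$ ($p{\left(K \right)} = K + 2 = 2 + K$)
$P{\left(G \right)} = -30$ ($P{\left(G \right)} = \left(\left(2 + 6\right) + 7\right) \left(-2\right) = \left(8 + 7\right) \left(-2\right) = 15 \left(-2\right) = -30$)
$\sqrt{\left(P{\left(s{\left(9 \right)} \right)} - -1632\right) + H} = \sqrt{\left(-30 - -1632\right) + 5515} = \sqrt{\left(-30 + 1632\right) + 5515} = \sqrt{1602 + 5515} = \sqrt{7117}$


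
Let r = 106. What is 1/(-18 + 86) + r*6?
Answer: 43249/68 ≈ 636.01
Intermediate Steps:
1/(-18 + 86) + r*6 = 1/(-18 + 86) + 106*6 = 1/68 + 636 = 43249/68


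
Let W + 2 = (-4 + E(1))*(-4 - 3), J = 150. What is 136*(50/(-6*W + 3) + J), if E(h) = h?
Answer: 2257600/111 ≈ 20339.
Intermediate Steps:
W = 19 (W = -2 + (-4 + 1)*(-4 - 3) = -2 - 3*(-7) = -2 + 21 = 19)
136*(50/(-6*W + 3) + J) = 136*(50/(-6*19 + 3) + 150) = 136*(50/(-114 + 3) + 150) = 136*(50/(-111) + 150) = 136*(50*(-1/111) + 150) = 136*(-50/111 + 150) = 136*(16600/111) = 2257600/111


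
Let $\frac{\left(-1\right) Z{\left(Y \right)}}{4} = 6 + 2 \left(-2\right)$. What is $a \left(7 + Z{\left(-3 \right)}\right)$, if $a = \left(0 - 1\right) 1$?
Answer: $1$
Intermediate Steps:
$Z{\left(Y \right)} = -8$ ($Z{\left(Y \right)} = - 4 \left(6 + 2 \left(-2\right)\right) = - 4 \left(6 - 4\right) = \left(-4\right) 2 = -8$)
$a = -1$ ($a = \left(-1\right) 1 = -1$)
$a \left(7 + Z{\left(-3 \right)}\right) = - (7 - 8) = \left(-1\right) \left(-1\right) = 1$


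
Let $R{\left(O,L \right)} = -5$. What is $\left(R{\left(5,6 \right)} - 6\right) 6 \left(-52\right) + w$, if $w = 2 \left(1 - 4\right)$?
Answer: $3426$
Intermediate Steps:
$w = -6$ ($w = 2 \left(-3\right) = -6$)
$\left(R{\left(5,6 \right)} - 6\right) 6 \left(-52\right) + w = \left(-5 - 6\right) 6 \left(-52\right) - 6 = \left(-11\right) 6 \left(-52\right) - 6 = \left(-66\right) \left(-52\right) - 6 = 3432 - 6 = 3426$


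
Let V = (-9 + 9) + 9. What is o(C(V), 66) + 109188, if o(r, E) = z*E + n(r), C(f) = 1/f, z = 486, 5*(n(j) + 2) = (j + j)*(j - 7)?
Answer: 57210986/405 ≈ 1.4126e+5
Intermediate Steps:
n(j) = -2 + 2*j*(-7 + j)/5 (n(j) = -2 + ((j + j)*(j - 7))/5 = -2 + ((2*j)*(-7 + j))/5 = -2 + (2*j*(-7 + j))/5 = -2 + 2*j*(-7 + j)/5)
V = 9 (V = 0 + 9 = 9)
C(f) = 1/f
o(r, E) = -2 + 486*E - 14*r/5 + 2*r²/5 (o(r, E) = 486*E + (-2 - 14*r/5 + 2*r²/5) = -2 + 486*E - 14*r/5 + 2*r²/5)
o(C(V), 66) + 109188 = (-2 + 486*66 - 14/5/9 + 2*(1/9)²/5) + 109188 = (-2 + 32076 - 14/5*⅑ + 2*(⅑)²/5) + 109188 = (-2 + 32076 - 14/45 + (⅖)*(1/81)) + 109188 = (-2 + 32076 - 14/45 + 2/405) + 109188 = 12989846/405 + 109188 = 57210986/405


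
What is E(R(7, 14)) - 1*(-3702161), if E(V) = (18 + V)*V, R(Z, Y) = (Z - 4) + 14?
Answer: 3702756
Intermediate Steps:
R(Z, Y) = 10 + Z (R(Z, Y) = (-4 + Z) + 14 = 10 + Z)
E(V) = V*(18 + V)
E(R(7, 14)) - 1*(-3702161) = (10 + 7)*(18 + (10 + 7)) - 1*(-3702161) = 17*(18 + 17) + 3702161 = 17*35 + 3702161 = 595 + 3702161 = 3702756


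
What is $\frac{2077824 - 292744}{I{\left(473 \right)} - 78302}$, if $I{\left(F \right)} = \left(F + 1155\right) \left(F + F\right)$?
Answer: $\frac{892540}{730893} \approx 1.2212$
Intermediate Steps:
$I{\left(F \right)} = 2 F \left(1155 + F\right)$ ($I{\left(F \right)} = \left(1155 + F\right) 2 F = 2 F \left(1155 + F\right)$)
$\frac{2077824 - 292744}{I{\left(473 \right)} - 78302} = \frac{2077824 - 292744}{2 \cdot 473 \left(1155 + 473\right) - 78302} = \frac{1785080}{2 \cdot 473 \cdot 1628 - 78302} = \frac{1785080}{1540088 - 78302} = \frac{1785080}{1461786} = 1785080 \cdot \frac{1}{1461786} = \frac{892540}{730893}$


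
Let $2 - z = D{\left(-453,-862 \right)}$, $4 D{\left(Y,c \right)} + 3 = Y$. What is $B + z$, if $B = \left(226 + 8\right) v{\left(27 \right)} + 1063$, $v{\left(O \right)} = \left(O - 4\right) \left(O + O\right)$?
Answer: $291807$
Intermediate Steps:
$D{\left(Y,c \right)} = - \frac{3}{4} + \frac{Y}{4}$
$z = 116$ ($z = 2 - \left(- \frac{3}{4} + \frac{1}{4} \left(-453\right)\right) = 2 - \left(- \frac{3}{4} - \frac{453}{4}\right) = 2 - -114 = 2 + 114 = 116$)
$v{\left(O \right)} = 2 O \left(-4 + O\right)$ ($v{\left(O \right)} = \left(-4 + O\right) 2 O = 2 O \left(-4 + O\right)$)
$B = 291691$ ($B = \left(226 + 8\right) 2 \cdot 27 \left(-4 + 27\right) + 1063 = 234 \cdot 2 \cdot 27 \cdot 23 + 1063 = 234 \cdot 1242 + 1063 = 290628 + 1063 = 291691$)
$B + z = 291691 + 116 = 291807$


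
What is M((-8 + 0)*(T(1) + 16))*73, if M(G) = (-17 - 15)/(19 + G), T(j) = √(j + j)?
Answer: 3488/161 - 256*√2/161 ≈ 19.416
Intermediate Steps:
T(j) = √2*√j (T(j) = √(2*j) = √2*√j)
M(G) = -32/(19 + G)
M((-8 + 0)*(T(1) + 16))*73 = -32/(19 + (-8 + 0)*(√2*√1 + 16))*73 = -32/(19 - 8*(√2*1 + 16))*73 = -32/(19 - 8*(√2 + 16))*73 = -32/(19 - 8*(16 + √2))*73 = -32/(19 + (-128 - 8*√2))*73 = -32/(-109 - 8*√2)*73 = -2336/(-109 - 8*√2)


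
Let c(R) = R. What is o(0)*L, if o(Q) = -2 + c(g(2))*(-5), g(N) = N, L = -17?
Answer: 204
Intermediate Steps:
o(Q) = -12 (o(Q) = -2 + 2*(-5) = -2 - 10 = -12)
o(0)*L = -12*(-17) = 204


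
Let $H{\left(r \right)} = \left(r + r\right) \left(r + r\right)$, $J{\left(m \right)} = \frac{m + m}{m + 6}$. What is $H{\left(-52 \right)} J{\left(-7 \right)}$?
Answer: $151424$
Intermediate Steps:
$J{\left(m \right)} = \frac{2 m}{6 + m}$
$H{\left(r \right)} = 4 r^{2}$ ($H{\left(r \right)} = 2 r 2 r = 4 r^{2}$)
$H{\left(-52 \right)} J{\left(-7 \right)} = 4 \left(-52\right)^{2} \cdot 2 \left(-7\right) \frac{1}{6 - 7} = 4 \cdot 2704 \cdot 2 \left(-7\right) \frac{1}{-1} = 10816 \cdot 2 \left(-7\right) \left(-1\right) = 10816 \cdot 14 = 151424$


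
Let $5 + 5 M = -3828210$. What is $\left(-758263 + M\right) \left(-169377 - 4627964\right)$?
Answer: $7310696733946$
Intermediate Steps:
$M = -765643$ ($M = -1 + \frac{1}{5} \left(-3828210\right) = -1 - 765642 = -765643$)
$\left(-758263 + M\right) \left(-169377 - 4627964\right) = \left(-758263 - 765643\right) \left(-169377 - 4627964\right) = \left(-1523906\right) \left(-4797341\right) = 7310696733946$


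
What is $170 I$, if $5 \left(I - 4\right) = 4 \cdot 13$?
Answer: $2448$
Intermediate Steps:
$I = \frac{72}{5}$ ($I = 4 + \frac{4 \cdot 13}{5} = 4 + \frac{1}{5} \cdot 52 = 4 + \frac{52}{5} = \frac{72}{5} \approx 14.4$)
$170 I = 170 \cdot \frac{72}{5} = 2448$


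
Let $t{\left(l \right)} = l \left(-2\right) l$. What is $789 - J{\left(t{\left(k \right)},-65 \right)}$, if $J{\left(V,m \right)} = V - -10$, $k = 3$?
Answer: $797$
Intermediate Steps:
$t{\left(l \right)} = - 2 l^{2}$ ($t{\left(l \right)} = - 2 l l = - 2 l^{2}$)
$J{\left(V,m \right)} = 10 + V$ ($J{\left(V,m \right)} = V + 10 = 10 + V$)
$789 - J{\left(t{\left(k \right)},-65 \right)} = 789 - \left(10 - 2 \cdot 3^{2}\right) = 789 - \left(10 - 18\right) = 789 - -8 = 789 + 8 = 797$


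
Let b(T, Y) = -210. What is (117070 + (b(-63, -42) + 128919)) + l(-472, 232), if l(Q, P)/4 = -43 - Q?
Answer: 247495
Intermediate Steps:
l(Q, P) = -172 - 4*Q (l(Q, P) = 4*(-43 - Q) = -172 - 4*Q)
(117070 + (b(-63, -42) + 128919)) + l(-472, 232) = (117070 + (-210 + 128919)) + (-172 - 4*(-472)) = (117070 + 128709) + (-172 + 1888) = 245779 + 1716 = 247495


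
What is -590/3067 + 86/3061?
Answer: -1542228/9388087 ≈ -0.16427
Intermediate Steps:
-590/3067 + 86/3061 = -1542228/9388087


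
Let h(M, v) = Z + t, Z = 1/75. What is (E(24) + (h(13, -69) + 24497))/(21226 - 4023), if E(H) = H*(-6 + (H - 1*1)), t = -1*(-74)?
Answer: 1873426/1290225 ≈ 1.4520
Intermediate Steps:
Z = 1/75 ≈ 0.013333
t = 74
E(H) = H*(-7 + H) (E(H) = H*(-6 + (H - 1)) = H*(-6 + (-1 + H)) = H*(-7 + H))
h(M, v) = 5551/75 (h(M, v) = 1/75 + 74 = 5551/75)
(E(24) + (h(13, -69) + 24497))/(21226 - 4023) = (24*(-7 + 24) + (5551/75 + 24497))/(21226 - 4023) = (24*17 + 1842826/75)/17203 = (408 + 1842826/75)*(1/17203) = (1873426/75)*(1/17203) = 1873426/1290225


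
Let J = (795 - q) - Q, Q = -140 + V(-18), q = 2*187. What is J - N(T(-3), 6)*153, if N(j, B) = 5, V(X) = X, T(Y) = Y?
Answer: -186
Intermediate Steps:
q = 374
Q = -158 (Q = -140 - 18 = -158)
J = 579 (J = (795 - 1*374) - 1*(-158) = (795 - 374) + 158 = 421 + 158 = 579)
J - N(T(-3), 6)*153 = 579 - 5*153 = 579 - 1*765 = 579 - 765 = -186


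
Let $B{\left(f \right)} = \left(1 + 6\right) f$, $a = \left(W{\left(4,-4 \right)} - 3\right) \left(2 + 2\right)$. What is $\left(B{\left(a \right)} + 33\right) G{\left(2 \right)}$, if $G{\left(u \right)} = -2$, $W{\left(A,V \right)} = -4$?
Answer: $326$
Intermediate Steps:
$a = -28$ ($a = \left(-4 - 3\right) \left(2 + 2\right) = \left(-4 + \left(-5 + 2\right)\right) 4 = \left(-4 - 3\right) 4 = \left(-7\right) 4 = -28$)
$B{\left(f \right)} = 7 f$
$\left(B{\left(a \right)} + 33\right) G{\left(2 \right)} = \left(7 \left(-28\right) + 33\right) \left(-2\right) = \left(-196 + 33\right) \left(-2\right) = \left(-163\right) \left(-2\right) = 326$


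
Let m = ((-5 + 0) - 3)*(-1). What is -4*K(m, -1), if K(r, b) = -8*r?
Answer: 256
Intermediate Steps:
m = 8 (m = (-5 - 3)*(-1) = -8*(-1) = 8)
-4*K(m, -1) = -(-32)*8 = -4*(-64) = 256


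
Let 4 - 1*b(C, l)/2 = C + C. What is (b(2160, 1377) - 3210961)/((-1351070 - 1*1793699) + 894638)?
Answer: 247661/173087 ≈ 1.4308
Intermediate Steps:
b(C, l) = 8 - 4*C (b(C, l) = 8 - 2*(C + C) = 8 - 4*C)
(b(2160, 1377) - 3210961)/((-1351070 - 1*1793699) + 894638) = ((8 - 4*2160) - 3210961)/((-1351070 - 1*1793699) + 894638) = ((8 - 8640) - 3210961)/((-1351070 - 1793699) + 894638) = (-8632 - 3210961)/(-3144769 + 894638) = -3219593/(-2250131) = -3219593*(-1/2250131) = 247661/173087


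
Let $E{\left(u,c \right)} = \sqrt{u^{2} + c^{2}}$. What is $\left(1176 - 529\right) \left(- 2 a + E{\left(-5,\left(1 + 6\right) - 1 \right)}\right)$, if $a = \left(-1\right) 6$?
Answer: $7764 + 647 \sqrt{61} \approx 12817.0$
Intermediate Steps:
$a = -6$
$E{\left(u,c \right)} = \sqrt{c^{2} + u^{2}}$
$\left(1176 - 529\right) \left(- 2 a + E{\left(-5,\left(1 + 6\right) - 1 \right)}\right) = \left(1176 - 529\right) \left(\left(-2\right) \left(-6\right) + \sqrt{\left(\left(1 + 6\right) - 1\right)^{2} + \left(-5\right)^{2}}\right) = 647 \left(12 + \sqrt{\left(7 - 1\right)^{2} + 25}\right) = 647 \left(12 + \sqrt{6^{2} + 25}\right) = 647 \left(12 + \sqrt{36 + 25}\right) = 647 \left(12 + \sqrt{61}\right) = 7764 + 647 \sqrt{61}$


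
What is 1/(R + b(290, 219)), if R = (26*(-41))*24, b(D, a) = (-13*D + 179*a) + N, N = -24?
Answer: 1/9823 ≈ 0.00010180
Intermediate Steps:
b(D, a) = -24 - 13*D + 179*a (b(D, a) = (-13*D + 179*a) - 24 = -24 - 13*D + 179*a)
R = -25584 (R = -1066*24 = -25584)
1/(R + b(290, 219)) = 1/(-25584 + (-24 - 13*290 + 179*219)) = 1/(-25584 + (-24 - 3770 + 39201)) = 1/(-25584 + 35407) = 1/9823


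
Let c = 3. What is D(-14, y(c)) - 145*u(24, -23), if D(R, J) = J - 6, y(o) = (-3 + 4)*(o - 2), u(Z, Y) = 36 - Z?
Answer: -1745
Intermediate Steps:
y(o) = -2 + o (y(o) = 1*(-2 + o) = -2 + o)
D(R, J) = -6 + J
D(-14, y(c)) - 145*u(24, -23) = (-6 + (-2 + 3)) - 145*(36 - 1*24) = (-6 + 1) - 145*(36 - 24) = -5 - 145*12 = -5 - 1740 = -1745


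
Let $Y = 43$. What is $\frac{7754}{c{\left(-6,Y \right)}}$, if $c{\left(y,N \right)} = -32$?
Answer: $- \frac{3877}{16} \approx -242.31$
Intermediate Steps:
$\frac{7754}{c{\left(-6,Y \right)}} = \frac{7754}{-32} = 7754 \left(- \frac{1}{32}\right) = - \frac{3877}{16}$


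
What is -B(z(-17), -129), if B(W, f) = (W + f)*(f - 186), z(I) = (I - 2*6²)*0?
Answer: -40635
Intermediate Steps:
z(I) = 0 (z(I) = (I - 2*36)*0 = (I - 72)*0 = (-72 + I)*0 = 0)
B(W, f) = (-186 + f)*(W + f) (B(W, f) = (W + f)*(-186 + f) = (-186 + f)*(W + f))
-B(z(-17), -129) = -((-129)² - 186*0 - 186*(-129) + 0*(-129)) = -(16641 + 0 + 23994 + 0) = -1*40635 = -40635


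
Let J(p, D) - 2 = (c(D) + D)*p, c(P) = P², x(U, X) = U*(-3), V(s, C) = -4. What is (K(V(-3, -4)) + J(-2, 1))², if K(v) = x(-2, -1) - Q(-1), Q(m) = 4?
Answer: 0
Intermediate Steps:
x(U, X) = -3*U
J(p, D) = 2 + p*(D + D²) (J(p, D) = 2 + (D² + D)*p = 2 + (D + D²)*p = 2 + p*(D + D²))
K(v) = 2 (K(v) = -3*(-2) - 1*4 = 6 - 4 = 2)
(K(V(-3, -4)) + J(-2, 1))² = (2 + (2 + 1*(-2) - 2*1²))² = (2 + (2 - 2 - 2*1))² = (2 + (2 - 2 - 2))² = (2 - 2)² = 0² = 0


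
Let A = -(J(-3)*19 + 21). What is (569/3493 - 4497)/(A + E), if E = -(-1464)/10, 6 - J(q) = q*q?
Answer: -1033385/41916 ≈ -24.654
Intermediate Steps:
J(q) = 6 - q**2 (J(q) = 6 - q*q = 6 - q**2)
A = 36 (A = -((6 - 1*(-3)**2)*19 + 21) = -((6 - 1*9)*19 + 21) = -((6 - 9)*19 + 21) = -(-3*19 + 21) = -(-57 + 21) = -1*(-36) = 36)
E = 732/5 (E = -(-1464)/10 = -183*(-4/5) = 732/5 ≈ 146.40)
(569/3493 - 4497)/(A + E) = (569/3493 - 4497)/(36 + 732/5) = (569*(1/3493) - 4497)/(912/5) = (569/3493 - 4497)*(5/912) = -15707452/3493*5/912 = -1033385/41916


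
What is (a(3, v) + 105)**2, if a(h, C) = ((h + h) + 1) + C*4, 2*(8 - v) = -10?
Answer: 26896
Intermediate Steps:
v = 13 (v = 8 - 1/2*(-10) = 8 + 5 = 13)
a(h, C) = 1 + 2*h + 4*C (a(h, C) = (2*h + 1) + 4*C = (1 + 2*h) + 4*C = 1 + 2*h + 4*C)
(a(3, v) + 105)**2 = ((1 + 2*3 + 4*13) + 105)**2 = ((1 + 6 + 52) + 105)**2 = (59 + 105)**2 = 164**2 = 26896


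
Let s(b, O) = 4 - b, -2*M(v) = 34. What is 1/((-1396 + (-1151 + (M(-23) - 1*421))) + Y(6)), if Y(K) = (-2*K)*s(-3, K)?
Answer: -1/3069 ≈ -0.00032584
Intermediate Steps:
M(v) = -17 (M(v) = -½*34 = -17)
Y(K) = -14*K (Y(K) = (-2*K)*(4 - 1*(-3)) = (-2*K)*(4 + 3) = -2*K*7 = -14*K)
1/((-1396 + (-1151 + (M(-23) - 1*421))) + Y(6)) = 1/((-1396 + (-1151 + (-17 - 1*421))) - 14*6) = 1/((-1396 + (-1151 + (-17 - 421))) - 84) = 1/((-1396 + (-1151 - 438)) - 84) = 1/((-1396 - 1589) - 84) = 1/(-2985 - 84) = 1/(-3069) = -1/3069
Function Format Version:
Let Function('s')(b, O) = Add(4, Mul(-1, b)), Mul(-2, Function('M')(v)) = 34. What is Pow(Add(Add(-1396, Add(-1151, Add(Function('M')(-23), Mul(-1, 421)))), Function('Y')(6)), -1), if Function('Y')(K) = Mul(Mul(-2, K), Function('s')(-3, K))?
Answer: Rational(-1, 3069) ≈ -0.00032584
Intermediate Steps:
Function('M')(v) = -17 (Function('M')(v) = Mul(Rational(-1, 2), 34) = -17)
Function('Y')(K) = Mul(-14, K) (Function('Y')(K) = Mul(Mul(-2, K), Add(4, Mul(-1, -3))) = Mul(Mul(-2, K), Add(4, 3)) = Mul(Mul(-2, K), 7) = Mul(-14, K))
Pow(Add(Add(-1396, Add(-1151, Add(Function('M')(-23), Mul(-1, 421)))), Function('Y')(6)), -1) = Pow(Add(Add(-1396, Add(-1151, Add(-17, Mul(-1, 421)))), Mul(-14, 6)), -1) = Pow(Add(Add(-1396, Add(-1151, Add(-17, -421))), -84), -1) = Pow(Add(Add(-1396, Add(-1151, -438)), -84), -1) = Pow(Add(Add(-1396, -1589), -84), -1) = Pow(Add(-2985, -84), -1) = Pow(-3069, -1) = Rational(-1, 3069)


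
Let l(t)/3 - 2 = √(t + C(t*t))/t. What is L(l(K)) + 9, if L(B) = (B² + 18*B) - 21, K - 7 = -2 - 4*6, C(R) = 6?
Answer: 47535/361 - 90*I*√13/19 ≈ 131.68 - 17.079*I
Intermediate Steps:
K = -19 (K = 7 + (-2 - 4*6) = 7 + (-2 - 24) = 7 - 26 = -19)
l(t) = 6 + 3*√(6 + t)/t (l(t) = 6 + 3*(√(t + 6)/t) = 6 + 3*(√(6 + t)/t) = 6 + 3*√(6 + t)/t)
L(B) = -21 + B² + 18*B
L(l(K)) + 9 = (-21 + (6 + 3*√(6 - 19)/(-19))² + 18*(6 + 3*√(6 - 19)/(-19))) + 9 = (-21 + (6 + 3*(-1/19)*√(-13))² + 18*(6 + 3*(-1/19)*√(-13))) + 9 = (-21 + (6 + 3*(-1/19)*(I*√13))² + 18*(6 + 3*(-1/19)*(I*√13))) + 9 = (-21 + (6 - 3*I*√13/19)² + 18*(6 - 3*I*√13/19)) + 9 = (-21 + (6 - 3*I*√13/19)² + (108 - 54*I*√13/19)) + 9 = (87 + (6 - 3*I*√13/19)² - 54*I*√13/19) + 9 = 96 + (6 - 3*I*√13/19)² - 54*I*√13/19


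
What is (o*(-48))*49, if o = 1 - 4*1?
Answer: 7056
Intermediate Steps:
o = -3 (o = 1 - 4 = -3)
(o*(-48))*49 = -3*(-48)*49 = 144*49 = 7056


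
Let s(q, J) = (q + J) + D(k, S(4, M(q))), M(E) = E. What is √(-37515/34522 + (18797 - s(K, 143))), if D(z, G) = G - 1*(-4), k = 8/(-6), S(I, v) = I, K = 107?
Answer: √13142713166/842 ≈ 136.15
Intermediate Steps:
k = -4/3 (k = 8*(-⅙) = -4/3 ≈ -1.3333)
D(z, G) = 4 + G (D(z, G) = G + 4 = 4 + G)
s(q, J) = 8 + J + q (s(q, J) = (q + J) + (4 + 4) = (J + q) + 8 = 8 + J + q)
√(-37515/34522 + (18797 - s(K, 143))) = √(-37515/34522 + (18797 - (8 + 143 + 107))) = √(-37515*1/34522 + (18797 - 1*258)) = √(-915/842 + (18797 - 258)) = √(-915/842 + 18539) = √(15608923/842) = √13142713166/842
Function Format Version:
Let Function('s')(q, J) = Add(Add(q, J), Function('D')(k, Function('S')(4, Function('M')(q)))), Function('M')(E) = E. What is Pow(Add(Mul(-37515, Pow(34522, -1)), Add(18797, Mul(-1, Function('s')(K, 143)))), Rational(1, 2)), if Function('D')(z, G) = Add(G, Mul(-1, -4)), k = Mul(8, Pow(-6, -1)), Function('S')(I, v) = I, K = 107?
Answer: Mul(Rational(1, 842), Pow(13142713166, Rational(1, 2))) ≈ 136.15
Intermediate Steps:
k = Rational(-4, 3) (k = Mul(8, Rational(-1, 6)) = Rational(-4, 3) ≈ -1.3333)
Function('D')(z, G) = Add(4, G) (Function('D')(z, G) = Add(G, 4) = Add(4, G))
Function('s')(q, J) = Add(8, J, q) (Function('s')(q, J) = Add(Add(q, J), Add(4, 4)) = Add(Add(J, q), 8) = Add(8, J, q))
Pow(Add(Mul(-37515, Pow(34522, -1)), Add(18797, Mul(-1, Function('s')(K, 143)))), Rational(1, 2)) = Pow(Add(Mul(-37515, Pow(34522, -1)), Add(18797, Mul(-1, Add(8, 143, 107)))), Rational(1, 2)) = Pow(Add(Mul(-37515, Rational(1, 34522)), Add(18797, Mul(-1, 258))), Rational(1, 2)) = Pow(Add(Rational(-915, 842), Add(18797, -258)), Rational(1, 2)) = Pow(Add(Rational(-915, 842), 18539), Rational(1, 2)) = Pow(Rational(15608923, 842), Rational(1, 2)) = Mul(Rational(1, 842), Pow(13142713166, Rational(1, 2)))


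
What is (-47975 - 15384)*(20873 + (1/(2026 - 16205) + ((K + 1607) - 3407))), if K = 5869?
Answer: -22407076160503/14179 ≈ -1.5803e+9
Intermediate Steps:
(-47975 - 15384)*(20873 + (1/(2026 - 16205) + ((K + 1607) - 3407))) = (-47975 - 15384)*(20873 + (1/(2026 - 16205) + ((5869 + 1607) - 3407))) = -63359*(20873 + (1/(-14179) + (7476 - 3407))) = -63359*(20873 + (-1/14179 + 4069)) = -63359*(20873 + 57694350/14179) = -63359*353652617/14179 = -22407076160503/14179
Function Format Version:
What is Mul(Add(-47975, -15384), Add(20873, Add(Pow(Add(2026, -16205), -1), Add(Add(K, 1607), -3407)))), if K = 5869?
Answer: Rational(-22407076160503, 14179) ≈ -1.5803e+9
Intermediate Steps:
Mul(Add(-47975, -15384), Add(20873, Add(Pow(Add(2026, -16205), -1), Add(Add(K, 1607), -3407)))) = Mul(Add(-47975, -15384), Add(20873, Add(Pow(Add(2026, -16205), -1), Add(Add(5869, 1607), -3407)))) = Mul(-63359, Add(20873, Add(Pow(-14179, -1), Add(7476, -3407)))) = Mul(-63359, Add(20873, Add(Rational(-1, 14179), 4069))) = Mul(-63359, Add(20873, Rational(57694350, 14179))) = Mul(-63359, Rational(353652617, 14179)) = Rational(-22407076160503, 14179)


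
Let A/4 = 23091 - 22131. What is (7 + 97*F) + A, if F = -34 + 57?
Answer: 6078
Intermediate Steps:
F = 23
A = 3840 (A = 4*(23091 - 22131) = 4*960 = 3840)
(7 + 97*F) + A = (7 + 97*23) + 3840 = (7 + 2231) + 3840 = 2238 + 3840 = 6078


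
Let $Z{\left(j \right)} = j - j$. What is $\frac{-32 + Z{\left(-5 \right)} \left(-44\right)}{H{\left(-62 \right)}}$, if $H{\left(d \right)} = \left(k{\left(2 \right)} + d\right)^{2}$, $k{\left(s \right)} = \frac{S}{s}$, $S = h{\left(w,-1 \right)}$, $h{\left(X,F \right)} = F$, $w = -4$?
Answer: $- \frac{128}{15625} \approx -0.008192$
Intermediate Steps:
$Z{\left(j \right)} = 0$
$S = -1$
$k{\left(s \right)} = - \frac{1}{s}$
$H{\left(d \right)} = \left(- \frac{1}{2} + d\right)^{2}$
$\frac{-32 + Z{\left(-5 \right)} \left(-44\right)}{H{\left(-62 \right)}} = \frac{-32 + 0 \left(-44\right)}{\frac{1}{4} \left(-1 + 2 \left(-62\right)\right)^{2}} = \frac{-32 + 0}{\frac{1}{4} \left(-1 - 124\right)^{2}} = - \frac{32}{\frac{1}{4} \left(-125\right)^{2}} = - \frac{32}{\frac{1}{4} \cdot 15625} = - \frac{32}{\frac{15625}{4}} = \left(-32\right) \frac{4}{15625} = - \frac{128}{15625}$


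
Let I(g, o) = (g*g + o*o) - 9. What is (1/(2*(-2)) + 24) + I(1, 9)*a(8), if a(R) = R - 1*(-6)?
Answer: 4183/4 ≈ 1045.8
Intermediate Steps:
a(R) = 6 + R (a(R) = R + 6 = 6 + R)
I(g, o) = -9 + g**2 + o**2 (I(g, o) = (g**2 + o**2) - 9 = -9 + g**2 + o**2)
(1/(2*(-2)) + 24) + I(1, 9)*a(8) = (1/(2*(-2)) + 24) + (-9 + 1**2 + 9**2)*(6 + 8) = (1/(-4) + 24) + (-9 + 1 + 81)*14 = (-1/4 + 24) + 73*14 = 95/4 + 1022 = 4183/4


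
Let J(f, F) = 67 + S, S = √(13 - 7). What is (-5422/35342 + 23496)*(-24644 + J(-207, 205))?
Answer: -10204250095585/17671 + 415195105*√6/17671 ≈ -5.7740e+8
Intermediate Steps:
S = √6 ≈ 2.4495
J(f, F) = 67 + √6
(-5422/35342 + 23496)*(-24644 + J(-207, 205)) = (-5422/35342 + 23496)*(-24644 + (67 + √6)) = (-5422*1/35342 + 23496)*(-24577 + √6) = (-2711/17671 + 23496)*(-24577 + √6) = 415195105*(-24577 + √6)/17671 = -10204250095585/17671 + 415195105*√6/17671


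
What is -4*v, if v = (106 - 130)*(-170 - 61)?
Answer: -22176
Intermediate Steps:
v = 5544 (v = -24*(-231) = 5544)
-4*v = -4*5544 = -22176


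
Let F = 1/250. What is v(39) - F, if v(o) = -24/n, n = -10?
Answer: 599/250 ≈ 2.3960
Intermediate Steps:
F = 1/250 ≈ 0.0040000
v(o) = 12/5 (v(o) = -24/(-10) = -24*(-⅒) = 12/5)
v(39) - F = 12/5 - 1*1/250 = 12/5 - 1/250 = 599/250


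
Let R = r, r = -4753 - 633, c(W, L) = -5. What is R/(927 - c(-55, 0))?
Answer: -2693/466 ≈ -5.7790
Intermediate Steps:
r = -5386
R = -5386
R/(927 - c(-55, 0)) = -5386/(927 - 1*(-5)) = -5386/(927 + 5) = -5386/932 = -5386*1/932 = -2693/466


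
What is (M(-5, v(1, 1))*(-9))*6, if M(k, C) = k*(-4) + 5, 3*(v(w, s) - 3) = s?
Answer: -1350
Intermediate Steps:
v(w, s) = 3 + s/3
M(k, C) = 5 - 4*k (M(k, C) = -4*k + 5 = 5 - 4*k)
(M(-5, v(1, 1))*(-9))*6 = ((5 - 4*(-5))*(-9))*6 = ((5 + 20)*(-9))*6 = (25*(-9))*6 = -225*6 = -1350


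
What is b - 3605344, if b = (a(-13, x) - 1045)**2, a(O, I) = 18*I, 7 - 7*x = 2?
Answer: -124461231/49 ≈ -2.5400e+6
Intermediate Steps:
x = 5/7 (x = 1 - 1/7*2 = 1 - 2/7 = 5/7 ≈ 0.71429)
b = 52200625/49 (b = (18*(5/7) - 1045)**2 = (90/7 - 1045)**2 = (-7225/7)**2 = 52200625/49 ≈ 1.0653e+6)
b - 3605344 = 52200625/49 - 3605344 = -124461231/49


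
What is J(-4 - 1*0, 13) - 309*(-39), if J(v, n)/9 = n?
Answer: 12168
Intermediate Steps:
J(v, n) = 9*n
J(-4 - 1*0, 13) - 309*(-39) = 9*13 - 309*(-39) = 117 + 12051 = 12168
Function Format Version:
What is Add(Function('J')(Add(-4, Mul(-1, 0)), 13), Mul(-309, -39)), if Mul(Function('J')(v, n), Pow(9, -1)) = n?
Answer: 12168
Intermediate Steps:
Function('J')(v, n) = Mul(9, n)
Add(Function('J')(Add(-4, Mul(-1, 0)), 13), Mul(-309, -39)) = Add(Mul(9, 13), Mul(-309, -39)) = Add(117, 12051) = 12168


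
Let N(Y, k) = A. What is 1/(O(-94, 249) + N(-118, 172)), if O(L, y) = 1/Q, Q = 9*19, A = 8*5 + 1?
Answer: 171/7012 ≈ 0.024387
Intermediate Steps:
A = 41 (A = 40 + 1 = 41)
N(Y, k) = 41
Q = 171
O(L, y) = 1/171
1/(O(-94, 249) + N(-118, 172)) = 1/(1/171 + 41) = 1/(7012/171) = 171/7012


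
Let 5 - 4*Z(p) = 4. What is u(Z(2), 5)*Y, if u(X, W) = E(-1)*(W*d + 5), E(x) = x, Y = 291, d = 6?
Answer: -10185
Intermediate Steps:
Z(p) = ¼ (Z(p) = 5/4 - ¼*4 = 5/4 - 1 = ¼)
u(X, W) = -5 - 6*W (u(X, W) = -(W*6 + 5) = -(6*W + 5) = -(5 + 6*W) = -5 - 6*W)
u(Z(2), 5)*Y = (-5 - 6*5)*291 = (-5 - 30)*291 = -35*291 = -10185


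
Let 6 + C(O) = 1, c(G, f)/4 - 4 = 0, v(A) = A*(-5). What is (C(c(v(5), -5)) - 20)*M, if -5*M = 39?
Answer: 195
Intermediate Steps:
v(A) = -5*A
c(G, f) = 16 (c(G, f) = 16 + 4*0 = 16 + 0 = 16)
C(O) = -5 (C(O) = -6 + 1 = -5)
M = -39/5 (M = -⅕*39 = -39/5 ≈ -7.8000)
(C(c(v(5), -5)) - 20)*M = (-5 - 20)*(-39/5) = -25*(-39/5) = 195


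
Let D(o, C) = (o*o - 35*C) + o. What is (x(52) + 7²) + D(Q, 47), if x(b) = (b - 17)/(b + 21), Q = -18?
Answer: -94135/73 ≈ -1289.5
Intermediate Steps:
D(o, C) = o + o² - 35*C (D(o, C) = (o² - 35*C) + o = o + o² - 35*C)
x(b) = (-17 + b)/(21 + b)
(x(52) + 7²) + D(Q, 47) = ((-17 + 52)/(21 + 52) + 7²) + (-18 + (-18)² - 35*47) = (35/73 + 49) + (-18 + 324 - 1645) = ((1/73)*35 + 49) - 1339 = (35/73 + 49) - 1339 = 3612/73 - 1339 = -94135/73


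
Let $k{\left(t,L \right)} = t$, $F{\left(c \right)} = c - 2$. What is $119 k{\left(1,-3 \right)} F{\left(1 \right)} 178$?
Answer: $-21182$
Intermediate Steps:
$F{\left(c \right)} = -2 + c$ ($F{\left(c \right)} = c - 2 = -2 + c$)
$119 k{\left(1,-3 \right)} F{\left(1 \right)} 178 = 119 \cdot 1 \left(-2 + 1\right) 178 = 119 \cdot 1 \left(-1\right) 178 = 119 \left(-1\right) 178 = \left(-119\right) 178 = -21182$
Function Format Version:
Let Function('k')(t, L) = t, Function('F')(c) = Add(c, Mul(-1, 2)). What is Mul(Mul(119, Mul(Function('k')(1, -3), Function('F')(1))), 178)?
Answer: -21182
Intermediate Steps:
Function('F')(c) = Add(-2, c) (Function('F')(c) = Add(c, -2) = Add(-2, c))
Mul(Mul(119, Mul(Function('k')(1, -3), Function('F')(1))), 178) = Mul(Mul(119, Mul(1, Add(-2, 1))), 178) = Mul(Mul(119, Mul(1, -1)), 178) = Mul(Mul(119, -1), 178) = Mul(-119, 178) = -21182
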